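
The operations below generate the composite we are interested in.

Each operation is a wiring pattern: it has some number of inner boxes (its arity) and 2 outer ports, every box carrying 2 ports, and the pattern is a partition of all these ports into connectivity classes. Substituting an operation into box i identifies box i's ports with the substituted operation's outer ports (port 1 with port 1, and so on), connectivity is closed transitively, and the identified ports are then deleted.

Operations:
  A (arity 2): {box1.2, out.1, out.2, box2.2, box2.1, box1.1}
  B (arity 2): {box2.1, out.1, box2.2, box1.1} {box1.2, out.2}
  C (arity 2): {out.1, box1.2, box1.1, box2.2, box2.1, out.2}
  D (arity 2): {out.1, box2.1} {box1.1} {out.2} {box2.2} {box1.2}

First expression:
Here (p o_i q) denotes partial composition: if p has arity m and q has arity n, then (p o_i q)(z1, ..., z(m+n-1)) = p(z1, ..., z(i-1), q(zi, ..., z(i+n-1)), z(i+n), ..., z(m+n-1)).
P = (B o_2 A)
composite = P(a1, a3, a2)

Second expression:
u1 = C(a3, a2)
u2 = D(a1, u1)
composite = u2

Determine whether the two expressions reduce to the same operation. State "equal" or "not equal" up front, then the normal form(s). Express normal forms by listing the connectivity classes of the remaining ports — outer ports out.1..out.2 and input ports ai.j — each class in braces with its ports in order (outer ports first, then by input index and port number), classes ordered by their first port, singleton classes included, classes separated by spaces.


The first composite normalizes to {out.1, a1.1, a2.1, a2.2, a3.1, a3.2} {out.2, a1.2}
The second composite normalizes to {out.1, a2.1, a2.2, a3.1, a3.2} {out.2} {a1.1} {a1.2}
The normal forms differ: not equal.

not equal — first {out.1, a1.1, a2.1, a2.2, a3.1, a3.2} {out.2, a1.2}, second {out.1, a2.1, a2.2, a3.1, a3.2} {out.2} {a1.1} {a1.2}


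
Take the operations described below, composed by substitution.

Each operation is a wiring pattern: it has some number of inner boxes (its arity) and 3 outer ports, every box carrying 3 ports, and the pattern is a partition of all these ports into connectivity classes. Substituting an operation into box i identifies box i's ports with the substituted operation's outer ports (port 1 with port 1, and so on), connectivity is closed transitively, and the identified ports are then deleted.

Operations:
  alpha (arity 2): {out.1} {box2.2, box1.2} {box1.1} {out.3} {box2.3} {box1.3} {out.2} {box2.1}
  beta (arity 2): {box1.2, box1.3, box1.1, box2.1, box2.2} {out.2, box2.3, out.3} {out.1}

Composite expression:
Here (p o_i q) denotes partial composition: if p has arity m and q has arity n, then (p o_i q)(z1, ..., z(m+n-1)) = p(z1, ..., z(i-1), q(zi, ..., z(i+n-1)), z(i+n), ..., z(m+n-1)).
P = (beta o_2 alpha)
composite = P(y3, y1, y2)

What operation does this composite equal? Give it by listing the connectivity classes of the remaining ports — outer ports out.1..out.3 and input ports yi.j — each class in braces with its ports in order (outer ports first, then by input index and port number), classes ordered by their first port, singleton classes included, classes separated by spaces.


Connectivity passes through glued beta-boundaries; trace each wire chain.
stage alpha: inputs (y1, y2), connectivity {out.1} {out.2} {out.3} {y1.1} {y1.2, y2.2} {y1.3} {y2.1} {y2.3}, out.j its boundary
stage beta: inputs (y3, y1, y2), connectivity {out.1} {out.2, out.3} {y1.1} {y1.2, y2.2} {y1.3} {y2.1} {y2.3} {y3.1, y3.2, y3.3}, out.j its boundary

{out.1} {out.2, out.3} {y1.1} {y1.2, y2.2} {y1.3} {y2.1} {y2.3} {y3.1, y3.2, y3.3}


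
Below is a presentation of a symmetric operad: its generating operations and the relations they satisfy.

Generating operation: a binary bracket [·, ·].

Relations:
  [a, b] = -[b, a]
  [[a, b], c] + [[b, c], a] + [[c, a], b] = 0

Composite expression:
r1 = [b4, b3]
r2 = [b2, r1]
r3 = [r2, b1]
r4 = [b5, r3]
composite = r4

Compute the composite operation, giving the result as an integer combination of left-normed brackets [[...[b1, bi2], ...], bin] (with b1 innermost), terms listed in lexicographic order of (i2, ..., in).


-[[[[b1, b2], b3], b4], b5] + [[[[b1, b2], b4], b3], b5] + [[[[b1, b3], b4], b2], b5] - [[[[b1, b4], b3], b2], b5]


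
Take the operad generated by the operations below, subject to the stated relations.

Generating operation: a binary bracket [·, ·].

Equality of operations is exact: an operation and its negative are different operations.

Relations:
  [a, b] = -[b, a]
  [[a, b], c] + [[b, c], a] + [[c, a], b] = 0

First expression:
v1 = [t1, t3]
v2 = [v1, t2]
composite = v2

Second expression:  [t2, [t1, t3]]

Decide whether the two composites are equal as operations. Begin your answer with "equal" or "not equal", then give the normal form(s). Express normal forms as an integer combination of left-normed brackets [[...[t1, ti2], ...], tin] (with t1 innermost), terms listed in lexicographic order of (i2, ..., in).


not equal: they reduce to [[t1, t3], t2] and -[[t1, t3], t2]

The first expression reduces to [[t1, t3], t2]
The second expression reduces to -[[t1, t3], t2]
They disagree, so not equal.


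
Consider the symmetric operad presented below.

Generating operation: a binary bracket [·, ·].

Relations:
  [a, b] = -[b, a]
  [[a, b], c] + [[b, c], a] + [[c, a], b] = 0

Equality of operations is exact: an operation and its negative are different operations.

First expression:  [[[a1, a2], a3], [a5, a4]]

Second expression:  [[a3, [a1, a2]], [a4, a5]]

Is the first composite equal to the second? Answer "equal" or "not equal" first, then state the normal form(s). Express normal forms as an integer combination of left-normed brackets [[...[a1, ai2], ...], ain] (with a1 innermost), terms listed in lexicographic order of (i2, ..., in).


Normal form of the first expression: -[[[[a1, a2], a3], a4], a5] + [[[[a1, a2], a3], a5], a4]
Normal form of the second expression: -[[[[a1, a2], a3], a4], a5] + [[[[a1, a2], a3], a5], a4]
Both agree, so they are equal.

equal; the common form is -[[[[a1, a2], a3], a4], a5] + [[[[a1, a2], a3], a5], a4]


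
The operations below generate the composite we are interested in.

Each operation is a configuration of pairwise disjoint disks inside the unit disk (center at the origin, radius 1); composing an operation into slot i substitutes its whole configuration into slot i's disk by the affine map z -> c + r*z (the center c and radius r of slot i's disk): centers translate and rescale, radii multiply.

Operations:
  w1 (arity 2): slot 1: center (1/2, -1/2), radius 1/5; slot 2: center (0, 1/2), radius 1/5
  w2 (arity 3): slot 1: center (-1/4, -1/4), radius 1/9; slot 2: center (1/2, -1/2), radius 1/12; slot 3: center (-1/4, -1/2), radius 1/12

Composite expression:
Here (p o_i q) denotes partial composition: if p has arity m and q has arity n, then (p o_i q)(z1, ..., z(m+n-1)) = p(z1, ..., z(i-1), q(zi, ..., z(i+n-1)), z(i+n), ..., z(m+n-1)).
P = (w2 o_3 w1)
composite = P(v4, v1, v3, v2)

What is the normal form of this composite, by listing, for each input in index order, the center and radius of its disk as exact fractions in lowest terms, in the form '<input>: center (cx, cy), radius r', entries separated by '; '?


v1: center (1/2, -1/2), radius 1/12; v2: center (-1/4, -11/24), radius 1/60; v3: center (-5/24, -13/24), radius 1/60; v4: center (-1/4, -1/4), radius 1/9

Affine substitution under w2: radii multiply and v-centers shift.
v4: after 1 affine step, its disk has center (-1/4, -1/4), radius 1/9
v1: after 1 affine step, its disk has center (1/2, -1/2), radius 1/12
v3: after 2 affine steps, its disk has center (-5/24, -13/24), radius 1/60
v2: after 2 affine steps, its disk has center (-1/4, -11/24), radius 1/60


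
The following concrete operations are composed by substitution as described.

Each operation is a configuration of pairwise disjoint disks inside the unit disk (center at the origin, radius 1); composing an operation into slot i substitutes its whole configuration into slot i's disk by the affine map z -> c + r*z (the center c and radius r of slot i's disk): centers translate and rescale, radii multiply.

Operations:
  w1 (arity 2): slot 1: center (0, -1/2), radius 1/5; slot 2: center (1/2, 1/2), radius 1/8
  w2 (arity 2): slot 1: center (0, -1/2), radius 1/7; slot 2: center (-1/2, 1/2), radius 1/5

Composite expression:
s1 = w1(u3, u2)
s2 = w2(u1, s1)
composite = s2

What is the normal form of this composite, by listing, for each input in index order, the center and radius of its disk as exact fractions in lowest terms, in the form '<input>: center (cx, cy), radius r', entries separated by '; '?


Follow each u-input down from w2: c' goes to c + r*c', radius to r*r'.
for u1, the 1-step affine chain lands on center (0, -1/2), radius 1/7
for u3, the 2-step affine chain lands on center (-1/2, 2/5), radius 1/25
for u2, the 2-step affine chain lands on center (-2/5, 3/5), radius 1/40

u1: center (0, -1/2), radius 1/7; u2: center (-2/5, 3/5), radius 1/40; u3: center (-1/2, 2/5), radius 1/25


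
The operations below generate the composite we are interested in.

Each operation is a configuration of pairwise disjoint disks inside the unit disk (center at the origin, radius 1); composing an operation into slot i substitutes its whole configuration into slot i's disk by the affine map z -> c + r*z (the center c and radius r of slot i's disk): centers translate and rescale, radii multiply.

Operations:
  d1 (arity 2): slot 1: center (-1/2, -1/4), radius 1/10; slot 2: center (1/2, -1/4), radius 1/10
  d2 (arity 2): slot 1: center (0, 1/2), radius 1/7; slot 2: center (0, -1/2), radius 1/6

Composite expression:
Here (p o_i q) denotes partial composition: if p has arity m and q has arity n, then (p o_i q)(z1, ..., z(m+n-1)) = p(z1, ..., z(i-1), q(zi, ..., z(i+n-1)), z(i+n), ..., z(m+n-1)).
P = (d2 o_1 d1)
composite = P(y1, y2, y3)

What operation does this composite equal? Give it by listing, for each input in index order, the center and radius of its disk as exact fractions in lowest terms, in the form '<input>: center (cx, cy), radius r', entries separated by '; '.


y1: center (-1/14, 13/28), radius 1/70; y2: center (1/14, 13/28), radius 1/70; y3: center (0, -1/2), radius 1/6

Only the slot chain above each y matters under d2; compose those maps.
y1 passes through 2 substitutions, ending at center (-1/14, 13/28), radius 1/70
y2 passes through 2 substitutions, ending at center (1/14, 13/28), radius 1/70
y3 passes through 1 substitution, ending at center (0, -1/2), radius 1/6


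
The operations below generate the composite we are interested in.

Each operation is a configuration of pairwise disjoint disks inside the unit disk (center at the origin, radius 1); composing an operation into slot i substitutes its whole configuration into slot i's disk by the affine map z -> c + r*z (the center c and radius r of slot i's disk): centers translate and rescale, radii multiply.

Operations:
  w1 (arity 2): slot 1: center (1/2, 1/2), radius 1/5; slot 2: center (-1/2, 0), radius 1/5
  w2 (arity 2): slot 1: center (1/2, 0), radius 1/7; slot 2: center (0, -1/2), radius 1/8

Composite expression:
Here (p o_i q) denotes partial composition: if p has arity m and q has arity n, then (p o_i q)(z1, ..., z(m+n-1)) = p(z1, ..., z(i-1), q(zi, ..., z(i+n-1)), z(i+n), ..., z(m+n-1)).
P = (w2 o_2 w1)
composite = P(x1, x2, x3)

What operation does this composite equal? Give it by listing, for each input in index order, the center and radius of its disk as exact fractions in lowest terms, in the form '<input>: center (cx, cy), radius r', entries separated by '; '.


x1: center (1/2, 0), radius 1/7; x2: center (1/16, -7/16), radius 1/40; x3: center (-1/16, -1/2), radius 1/40

Nesting under w2 composes maps z -> c + r*z down each x-path.
x1 passes through 1 substitution, ending at center (1/2, 0), radius 1/7
x2 passes through 2 substitutions, ending at center (1/16, -7/16), radius 1/40
x3 passes through 2 substitutions, ending at center (-1/16, -1/2), radius 1/40


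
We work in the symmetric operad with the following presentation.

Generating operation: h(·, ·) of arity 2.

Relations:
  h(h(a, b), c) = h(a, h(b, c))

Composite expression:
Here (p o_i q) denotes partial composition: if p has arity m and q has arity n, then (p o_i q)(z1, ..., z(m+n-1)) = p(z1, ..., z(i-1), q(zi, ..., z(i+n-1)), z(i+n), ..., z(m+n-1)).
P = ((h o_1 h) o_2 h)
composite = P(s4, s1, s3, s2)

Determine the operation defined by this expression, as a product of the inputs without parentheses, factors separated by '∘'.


Every regrouping of h is equal, so read the s-inputs in written order.
h(s1, s3) collapses to s1 ∘ s3
h(s4, h(s1, s3)) collapses to s4 ∘ s1 ∘ s3
h(h(s4, h(s1, s3)), s2) collapses to s4 ∘ s1 ∘ s3 ∘ s2

s4 ∘ s1 ∘ s3 ∘ s2


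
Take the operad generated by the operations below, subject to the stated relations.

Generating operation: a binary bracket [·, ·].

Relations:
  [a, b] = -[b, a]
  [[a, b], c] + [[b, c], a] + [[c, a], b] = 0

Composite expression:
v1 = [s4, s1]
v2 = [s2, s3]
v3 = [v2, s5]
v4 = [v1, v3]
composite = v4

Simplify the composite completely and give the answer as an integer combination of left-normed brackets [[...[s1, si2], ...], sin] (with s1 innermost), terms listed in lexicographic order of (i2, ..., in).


-[[[[s1, s4], s2], s3], s5] + [[[[s1, s4], s3], s2], s5] + [[[[s1, s4], s5], s2], s3] - [[[[s1, s4], s5], s3], s2]

Left-normed coefficients sit on the s1-initial expansion words.
Composite bracket: [[s4, s1], [[s2, s3], s5]]
Each bracket splits as ab - ba, giving 16 signed words (2^4 = 16).
Collect the words opening with s1:
  from s1s4s2s3s5, sign -1: term -[[[[s1, s4], s2], s3], s5]
  from s1s4s3s2s5, sign +1: term +[[[[s1, s4], s3], s2], s5]
  from s1s4s5s2s3, sign +1: term +[[[[s1, s4], s5], s2], s3]
  from s1s4s5s3s2, sign -1: term -[[[[s1, s4], s5], s3], s2]


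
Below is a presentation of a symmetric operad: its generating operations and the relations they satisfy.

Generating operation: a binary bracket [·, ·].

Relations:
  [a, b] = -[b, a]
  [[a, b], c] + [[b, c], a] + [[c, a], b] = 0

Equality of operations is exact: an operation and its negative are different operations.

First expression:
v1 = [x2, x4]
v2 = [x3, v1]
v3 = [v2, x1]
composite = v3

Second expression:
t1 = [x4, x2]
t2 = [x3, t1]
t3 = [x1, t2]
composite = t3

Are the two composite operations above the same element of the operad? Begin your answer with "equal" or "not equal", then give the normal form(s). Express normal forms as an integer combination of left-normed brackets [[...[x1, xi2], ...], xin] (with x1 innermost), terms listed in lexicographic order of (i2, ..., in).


equal — both sides give [[[x1, x2], x4], x3] - [[[x1, x3], x2], x4] + [[[x1, x3], x4], x2] - [[[x1, x4], x2], x3]

The first expression, normalized: [[[x1, x2], x4], x3] - [[[x1, x3], x2], x4] + [[[x1, x3], x4], x2] - [[[x1, x4], x2], x3]
The second expression, normalized: [[[x1, x2], x4], x3] - [[[x1, x3], x2], x4] + [[[x1, x3], x4], x2] - [[[x1, x4], x2], x3]
Same normal form: equal.


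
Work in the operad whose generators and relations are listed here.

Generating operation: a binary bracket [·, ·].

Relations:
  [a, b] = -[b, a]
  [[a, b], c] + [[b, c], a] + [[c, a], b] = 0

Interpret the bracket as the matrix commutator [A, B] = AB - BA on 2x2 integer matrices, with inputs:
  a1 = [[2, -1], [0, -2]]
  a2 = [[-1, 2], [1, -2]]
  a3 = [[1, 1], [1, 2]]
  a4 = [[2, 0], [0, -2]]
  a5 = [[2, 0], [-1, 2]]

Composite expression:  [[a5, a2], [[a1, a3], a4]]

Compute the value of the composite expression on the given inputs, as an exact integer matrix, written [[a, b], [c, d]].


[a5, a2] = [[2, 0], [-1, -2]]
[a1, a3] = [[-1, 3], [-4, 1]]
[[a1, a3], a4] = [[0, -12], [-16, 0]]
[[a5, a2], [[a1, a3], a4]] = [[-12, -48], [64, 12]]

[[-12, -48], [64, 12]]


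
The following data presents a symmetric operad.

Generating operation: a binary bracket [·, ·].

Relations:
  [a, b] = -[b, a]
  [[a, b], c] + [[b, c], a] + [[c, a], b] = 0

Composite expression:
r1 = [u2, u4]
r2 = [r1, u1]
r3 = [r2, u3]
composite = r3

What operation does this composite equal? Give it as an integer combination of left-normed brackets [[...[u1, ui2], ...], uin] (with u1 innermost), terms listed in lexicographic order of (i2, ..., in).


-[[[u1, u2], u4], u3] + [[[u1, u4], u2], u3]

Expand each bracket as ab - ba; the u1-initial words give the coefficients.
Composite bracket: [[[u2, u4], u1], u3]
Expanding via [a, b] = ab - ba: 8 signed words (2^3 = 8).
The u1-initial words carry the normal form:
  u1u2u4u3 (sign -1) contributes -[[[u1, u2], u4], u3]
  u1u4u2u3 (sign +1) contributes +[[[u1, u4], u2], u3]


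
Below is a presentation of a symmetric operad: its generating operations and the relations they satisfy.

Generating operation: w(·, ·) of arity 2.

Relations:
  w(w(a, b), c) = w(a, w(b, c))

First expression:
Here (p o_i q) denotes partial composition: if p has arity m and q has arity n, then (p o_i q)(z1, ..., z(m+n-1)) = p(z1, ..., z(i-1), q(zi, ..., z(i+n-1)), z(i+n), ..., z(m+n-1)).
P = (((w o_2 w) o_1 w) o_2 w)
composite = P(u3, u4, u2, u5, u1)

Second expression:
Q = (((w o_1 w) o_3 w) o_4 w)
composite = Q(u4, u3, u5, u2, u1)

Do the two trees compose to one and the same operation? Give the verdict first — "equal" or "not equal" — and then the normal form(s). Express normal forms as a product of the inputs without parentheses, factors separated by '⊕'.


Normal form of the first expression: u3 ⊕ u4 ⊕ u2 ⊕ u5 ⊕ u1
Normal form of the second expression: u4 ⊕ u3 ⊕ u5 ⊕ u2 ⊕ u1
The forms do not match — not equal.

not equal; first: u3 ⊕ u4 ⊕ u2 ⊕ u5 ⊕ u1; second: u4 ⊕ u3 ⊕ u5 ⊕ u2 ⊕ u1


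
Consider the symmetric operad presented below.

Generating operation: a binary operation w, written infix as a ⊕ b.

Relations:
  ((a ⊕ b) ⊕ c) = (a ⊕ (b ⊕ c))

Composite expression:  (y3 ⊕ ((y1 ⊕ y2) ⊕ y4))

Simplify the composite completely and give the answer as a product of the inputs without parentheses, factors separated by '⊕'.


y3 ⊕ y1 ⊕ y2 ⊕ y4

Every regrouping of w is equal, so read the y-inputs in written order.
(y1 ⊕ y2) collapses to y1 ⊕ y2
((y1 ⊕ y2) ⊕ y4) collapses to y1 ⊕ y2 ⊕ y4
(y3 ⊕ ((y1 ⊕ y2) ⊕ y4)) collapses to y3 ⊕ y1 ⊕ y2 ⊕ y4


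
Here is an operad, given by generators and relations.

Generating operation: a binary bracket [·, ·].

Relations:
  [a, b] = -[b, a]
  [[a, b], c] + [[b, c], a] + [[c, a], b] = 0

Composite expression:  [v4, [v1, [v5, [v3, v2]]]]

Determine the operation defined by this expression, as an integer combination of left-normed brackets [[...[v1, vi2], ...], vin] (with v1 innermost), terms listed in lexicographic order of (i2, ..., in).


Skip Jacobi rewriting: expand, keep v1-initial words, read off terms.
Composite bracket: [v4, [v1, [v5, [v3, v2]]]]
Full expansion: 16 signed words from ab - ba (2^4 = 16).
Keep just the words that open with v1:
  word v1v2v3v5v4 has sign -1, contributing -[[[[v1, v2], v3], v5], v4]
  word v1v3v2v5v4 has sign +1, contributing +[[[[v1, v3], v2], v5], v4]
  word v1v5v2v3v4 has sign +1, contributing +[[[[v1, v5], v2], v3], v4]
  word v1v5v3v2v4 has sign -1, contributing -[[[[v1, v5], v3], v2], v4]

-[[[[v1, v2], v3], v5], v4] + [[[[v1, v3], v2], v5], v4] + [[[[v1, v5], v2], v3], v4] - [[[[v1, v5], v3], v2], v4]


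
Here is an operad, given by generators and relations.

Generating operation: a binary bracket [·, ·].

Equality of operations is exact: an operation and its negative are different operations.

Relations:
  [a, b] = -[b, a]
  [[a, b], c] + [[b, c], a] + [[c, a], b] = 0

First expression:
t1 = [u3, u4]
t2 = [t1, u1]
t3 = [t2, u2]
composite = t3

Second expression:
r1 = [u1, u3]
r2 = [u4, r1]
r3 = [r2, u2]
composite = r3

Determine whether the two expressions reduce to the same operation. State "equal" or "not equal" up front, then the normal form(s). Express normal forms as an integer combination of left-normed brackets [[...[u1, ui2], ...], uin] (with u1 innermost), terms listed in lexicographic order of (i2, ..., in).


not equal: they reduce to -[[[u1, u3], u4], u2] + [[[u1, u4], u3], u2] and -[[[u1, u3], u4], u2]


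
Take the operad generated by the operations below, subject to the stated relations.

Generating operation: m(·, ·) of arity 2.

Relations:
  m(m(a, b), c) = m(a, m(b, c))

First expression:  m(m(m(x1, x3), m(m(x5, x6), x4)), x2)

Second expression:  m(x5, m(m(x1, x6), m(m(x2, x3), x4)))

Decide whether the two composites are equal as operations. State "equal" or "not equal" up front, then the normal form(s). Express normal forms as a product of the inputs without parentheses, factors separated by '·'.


The first composite normalizes to x1 · x3 · x5 · x6 · x4 · x2
The second composite normalizes to x5 · x1 · x6 · x2 · x3 · x4
They disagree, so not equal.

not equal: they reduce to x1 · x3 · x5 · x6 · x4 · x2 and x5 · x1 · x6 · x2 · x3 · x4


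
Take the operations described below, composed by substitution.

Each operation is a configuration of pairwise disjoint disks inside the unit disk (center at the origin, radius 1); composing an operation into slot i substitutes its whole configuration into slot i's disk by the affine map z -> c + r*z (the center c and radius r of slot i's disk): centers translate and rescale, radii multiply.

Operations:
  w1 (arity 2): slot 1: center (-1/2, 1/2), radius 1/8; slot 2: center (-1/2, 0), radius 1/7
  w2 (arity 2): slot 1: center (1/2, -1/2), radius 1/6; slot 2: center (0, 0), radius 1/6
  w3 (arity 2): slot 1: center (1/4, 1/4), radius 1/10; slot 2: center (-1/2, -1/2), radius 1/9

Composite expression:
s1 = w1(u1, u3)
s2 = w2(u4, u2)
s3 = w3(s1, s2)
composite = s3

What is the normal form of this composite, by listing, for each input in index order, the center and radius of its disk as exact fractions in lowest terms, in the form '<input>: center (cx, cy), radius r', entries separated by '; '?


Follow each u-input down from w3: c' goes to c + r*c', radius to r*r'.
u1: after 2 affine steps, its disk has center (1/5, 3/10), radius 1/80
u3: after 2 affine steps, its disk has center (1/5, 1/4), radius 1/70
u4: after 2 affine steps, its disk has center (-4/9, -5/9), radius 1/54
u2: after 2 affine steps, its disk has center (-1/2, -1/2), radius 1/54

u1: center (1/5, 3/10), radius 1/80; u2: center (-1/2, -1/2), radius 1/54; u3: center (1/5, 1/4), radius 1/70; u4: center (-4/9, -5/9), radius 1/54


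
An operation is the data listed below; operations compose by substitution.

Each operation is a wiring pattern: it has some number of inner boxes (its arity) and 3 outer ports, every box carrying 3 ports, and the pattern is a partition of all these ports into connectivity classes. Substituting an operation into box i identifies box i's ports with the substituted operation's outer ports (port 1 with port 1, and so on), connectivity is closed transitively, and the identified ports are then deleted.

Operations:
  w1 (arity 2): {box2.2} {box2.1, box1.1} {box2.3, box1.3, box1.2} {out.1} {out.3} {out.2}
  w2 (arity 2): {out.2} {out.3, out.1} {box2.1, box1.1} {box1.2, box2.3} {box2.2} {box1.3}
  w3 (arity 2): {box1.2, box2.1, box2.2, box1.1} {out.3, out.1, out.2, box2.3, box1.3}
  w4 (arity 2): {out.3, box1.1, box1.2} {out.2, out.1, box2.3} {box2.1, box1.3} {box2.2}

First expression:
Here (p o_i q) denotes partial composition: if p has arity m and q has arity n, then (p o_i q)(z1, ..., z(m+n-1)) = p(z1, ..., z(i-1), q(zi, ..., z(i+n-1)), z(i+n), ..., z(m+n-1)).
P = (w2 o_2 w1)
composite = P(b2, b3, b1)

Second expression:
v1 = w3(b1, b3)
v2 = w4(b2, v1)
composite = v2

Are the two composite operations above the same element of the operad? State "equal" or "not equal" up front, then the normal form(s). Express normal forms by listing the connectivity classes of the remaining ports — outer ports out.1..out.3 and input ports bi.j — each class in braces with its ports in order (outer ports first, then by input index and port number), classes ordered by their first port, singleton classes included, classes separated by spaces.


The first expression, normalized: {out.1, out.3} {out.2} {b1.1, b3.1} {b1.2} {b1.3, b3.2, b3.3} {b2.1} {b2.2} {b2.3}
The second expression, normalized: {out.1, out.2, b1.3, b2.3, b3.3} {out.3, b2.1, b2.2} {b1.1, b1.2, b3.1, b3.2}
The normal forms differ: not equal.

not equal; the first gives {out.1, out.3} {out.2} {b1.1, b3.1} {b1.2} {b1.3, b3.2, b3.3} {b2.1} {b2.2} {b2.3} and the second {out.1, out.2, b1.3, b2.3, b3.3} {out.3, b2.1, b2.2} {b1.1, b1.2, b3.1, b3.2}


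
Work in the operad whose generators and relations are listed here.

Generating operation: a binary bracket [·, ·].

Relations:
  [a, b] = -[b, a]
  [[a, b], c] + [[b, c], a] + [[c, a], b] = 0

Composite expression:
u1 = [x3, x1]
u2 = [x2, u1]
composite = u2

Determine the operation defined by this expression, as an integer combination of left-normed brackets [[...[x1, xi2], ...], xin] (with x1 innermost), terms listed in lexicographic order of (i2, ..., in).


[[x1, x3], x2]

In the tensor algebra, words opening x1 carry the x1-anchored form.
Composite bracket: [x2, [x3, x1]]
Under [a, b] = ab - ba we get 4 signed associative words (2^2 = 4).
Collect the words opening with x1:
  x1x3x2 appears with sign +1, giving the term +[[x1, x3], x2]


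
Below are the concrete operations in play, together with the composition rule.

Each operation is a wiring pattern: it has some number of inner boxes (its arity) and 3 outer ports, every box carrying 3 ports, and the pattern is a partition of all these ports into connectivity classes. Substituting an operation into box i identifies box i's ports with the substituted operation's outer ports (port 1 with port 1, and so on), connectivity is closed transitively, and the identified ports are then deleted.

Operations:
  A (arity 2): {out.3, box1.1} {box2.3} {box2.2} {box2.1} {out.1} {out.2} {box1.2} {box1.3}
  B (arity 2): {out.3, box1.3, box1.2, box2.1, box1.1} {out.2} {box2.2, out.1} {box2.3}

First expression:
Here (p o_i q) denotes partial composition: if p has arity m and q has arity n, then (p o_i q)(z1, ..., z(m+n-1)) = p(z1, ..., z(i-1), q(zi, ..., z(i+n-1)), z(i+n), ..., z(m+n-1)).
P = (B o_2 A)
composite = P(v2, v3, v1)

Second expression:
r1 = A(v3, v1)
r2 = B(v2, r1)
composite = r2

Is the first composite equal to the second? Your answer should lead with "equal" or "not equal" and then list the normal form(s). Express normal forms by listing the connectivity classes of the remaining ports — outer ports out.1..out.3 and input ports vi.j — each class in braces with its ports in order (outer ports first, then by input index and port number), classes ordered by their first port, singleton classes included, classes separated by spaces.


equal; both compose to {out.1} {out.2} {out.3, v2.1, v2.2, v2.3} {v1.1} {v1.2} {v1.3} {v3.1} {v3.2} {v3.3}

In normal form, the first expression is {out.1} {out.2} {out.3, v2.1, v2.2, v2.3} {v1.1} {v1.2} {v1.3} {v3.1} {v3.2} {v3.3}
In normal form, the second expression is {out.1} {out.2} {out.3, v2.1, v2.2, v2.3} {v1.1} {v1.2} {v1.3} {v3.1} {v3.2} {v3.3}
The forms coincide; equal.


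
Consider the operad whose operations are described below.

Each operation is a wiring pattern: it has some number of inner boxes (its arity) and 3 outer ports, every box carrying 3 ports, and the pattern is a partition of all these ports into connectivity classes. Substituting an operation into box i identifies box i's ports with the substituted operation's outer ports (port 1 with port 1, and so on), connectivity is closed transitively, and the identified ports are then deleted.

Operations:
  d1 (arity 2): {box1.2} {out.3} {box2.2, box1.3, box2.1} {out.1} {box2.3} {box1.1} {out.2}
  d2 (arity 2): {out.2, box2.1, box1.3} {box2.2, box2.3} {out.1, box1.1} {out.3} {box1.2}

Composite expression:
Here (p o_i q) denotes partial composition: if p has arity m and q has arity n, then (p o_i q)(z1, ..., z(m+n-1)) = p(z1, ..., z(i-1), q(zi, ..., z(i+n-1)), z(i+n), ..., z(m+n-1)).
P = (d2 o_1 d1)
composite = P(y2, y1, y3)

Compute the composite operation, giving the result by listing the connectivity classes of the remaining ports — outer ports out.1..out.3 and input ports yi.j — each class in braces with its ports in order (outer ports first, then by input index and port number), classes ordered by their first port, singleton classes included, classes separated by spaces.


Connectivity passes through glued d2-boundaries; trace each wire chain.
through d1, on inputs (y2, y1): {out.1} {out.2} {out.3} {y1.1, y1.2, y2.3} {y1.3} {y2.1} {y2.2} (out.j = stage outer ports)
through d2, on inputs (y2, y1, y3): {out.1} {out.2, y3.1} {out.3} {y1.1, y1.2, y2.3} {y1.3} {y2.1} {y2.2} {y3.2, y3.3} (out.j = stage outer ports)

{out.1} {out.2, y3.1} {out.3} {y1.1, y1.2, y2.3} {y1.3} {y2.1} {y2.2} {y3.2, y3.3}


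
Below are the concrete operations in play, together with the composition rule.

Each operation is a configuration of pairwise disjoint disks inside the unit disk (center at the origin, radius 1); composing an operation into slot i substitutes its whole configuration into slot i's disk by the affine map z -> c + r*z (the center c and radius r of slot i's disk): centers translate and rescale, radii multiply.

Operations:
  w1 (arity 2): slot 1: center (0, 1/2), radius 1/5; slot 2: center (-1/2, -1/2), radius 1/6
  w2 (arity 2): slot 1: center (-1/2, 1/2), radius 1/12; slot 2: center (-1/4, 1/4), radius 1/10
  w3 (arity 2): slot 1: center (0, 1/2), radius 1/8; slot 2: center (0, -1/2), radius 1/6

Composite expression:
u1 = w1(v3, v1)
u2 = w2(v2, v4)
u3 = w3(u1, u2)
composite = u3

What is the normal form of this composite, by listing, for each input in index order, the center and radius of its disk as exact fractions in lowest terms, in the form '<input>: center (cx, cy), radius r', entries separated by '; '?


Below w3, radii multiply path by path; the v-disk centers shift.
input v3: applying the 2 nested substitutions gives center (0, 9/16), radius 1/40
input v1: applying the 2 nested substitutions gives center (-1/16, 7/16), radius 1/48
input v2: applying the 2 nested substitutions gives center (-1/12, -5/12), radius 1/72
input v4: applying the 2 nested substitutions gives center (-1/24, -11/24), radius 1/60

v1: center (-1/16, 7/16), radius 1/48; v2: center (-1/12, -5/12), radius 1/72; v3: center (0, 9/16), radius 1/40; v4: center (-1/24, -11/24), radius 1/60


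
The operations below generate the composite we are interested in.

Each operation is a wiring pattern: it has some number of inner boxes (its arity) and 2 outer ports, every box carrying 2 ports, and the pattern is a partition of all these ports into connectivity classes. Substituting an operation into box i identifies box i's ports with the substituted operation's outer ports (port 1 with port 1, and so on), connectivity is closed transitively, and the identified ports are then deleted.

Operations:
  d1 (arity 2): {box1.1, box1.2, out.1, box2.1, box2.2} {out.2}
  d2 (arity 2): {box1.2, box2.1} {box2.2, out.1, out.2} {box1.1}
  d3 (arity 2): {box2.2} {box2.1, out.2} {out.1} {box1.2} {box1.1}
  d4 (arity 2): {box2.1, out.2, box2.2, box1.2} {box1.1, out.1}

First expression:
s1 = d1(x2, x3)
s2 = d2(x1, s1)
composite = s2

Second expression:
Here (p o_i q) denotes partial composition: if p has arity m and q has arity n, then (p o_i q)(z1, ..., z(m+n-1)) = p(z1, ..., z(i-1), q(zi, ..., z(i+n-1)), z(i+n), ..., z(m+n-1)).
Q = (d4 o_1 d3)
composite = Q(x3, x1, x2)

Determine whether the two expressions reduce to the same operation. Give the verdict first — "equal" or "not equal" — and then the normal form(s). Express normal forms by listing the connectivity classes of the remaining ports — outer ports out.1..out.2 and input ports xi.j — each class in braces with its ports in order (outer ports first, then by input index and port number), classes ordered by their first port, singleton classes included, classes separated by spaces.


The first composite normalizes to {out.1, out.2} {x1.1} {x1.2, x2.1, x2.2, x3.1, x3.2}
The second composite normalizes to {out.1} {out.2, x1.1, x2.1, x2.2} {x1.2} {x3.1} {x3.2}
Distinct normal forms: not equal.

not equal; first: {out.1, out.2} {x1.1} {x1.2, x2.1, x2.2, x3.1, x3.2}; second: {out.1} {out.2, x1.1, x2.1, x2.2} {x1.2} {x3.1} {x3.2}


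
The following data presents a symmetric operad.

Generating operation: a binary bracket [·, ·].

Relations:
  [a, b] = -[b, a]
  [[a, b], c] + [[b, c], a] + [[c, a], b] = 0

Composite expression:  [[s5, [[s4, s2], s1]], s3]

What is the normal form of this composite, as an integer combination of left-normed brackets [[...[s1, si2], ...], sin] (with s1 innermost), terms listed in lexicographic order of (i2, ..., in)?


-[[[[s1, s2], s4], s5], s3] + [[[[s1, s4], s2], s5], s3]

In the tensor algebra, words opening s1 carry the s1-anchored form.
Composite bracket: [[s5, [[s4, s2], s1]], s3]
Under [a, b] = ab - ba we get 16 signed associative words (2^4 = 16).
Keep just the words that open with s1:
  from s1s2s4s5s3, sign -1: term -[[[[s1, s2], s4], s5], s3]
  from s1s4s2s5s3, sign +1: term +[[[[s1, s4], s2], s5], s3]


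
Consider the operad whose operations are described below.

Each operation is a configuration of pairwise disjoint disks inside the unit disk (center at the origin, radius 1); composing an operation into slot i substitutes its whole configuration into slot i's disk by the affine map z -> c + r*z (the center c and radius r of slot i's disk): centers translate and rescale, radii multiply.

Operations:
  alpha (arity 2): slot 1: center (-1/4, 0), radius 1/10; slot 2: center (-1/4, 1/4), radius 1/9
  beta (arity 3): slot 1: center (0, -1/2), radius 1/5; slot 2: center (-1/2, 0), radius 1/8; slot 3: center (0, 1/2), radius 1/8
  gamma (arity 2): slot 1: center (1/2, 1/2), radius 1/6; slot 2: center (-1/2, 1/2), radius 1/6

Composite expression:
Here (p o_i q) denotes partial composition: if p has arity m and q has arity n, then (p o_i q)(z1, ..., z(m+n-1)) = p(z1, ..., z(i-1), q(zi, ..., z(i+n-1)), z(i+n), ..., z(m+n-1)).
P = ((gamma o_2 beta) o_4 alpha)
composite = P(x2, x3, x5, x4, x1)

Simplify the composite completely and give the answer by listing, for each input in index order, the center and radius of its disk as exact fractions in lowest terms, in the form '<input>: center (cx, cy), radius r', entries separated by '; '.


x1: center (-97/192, 113/192), radius 1/432; x2: center (1/2, 1/2), radius 1/6; x3: center (-1/2, 5/12), radius 1/30; x4: center (-97/192, 7/12), radius 1/480; x5: center (-7/12, 1/2), radius 1/48


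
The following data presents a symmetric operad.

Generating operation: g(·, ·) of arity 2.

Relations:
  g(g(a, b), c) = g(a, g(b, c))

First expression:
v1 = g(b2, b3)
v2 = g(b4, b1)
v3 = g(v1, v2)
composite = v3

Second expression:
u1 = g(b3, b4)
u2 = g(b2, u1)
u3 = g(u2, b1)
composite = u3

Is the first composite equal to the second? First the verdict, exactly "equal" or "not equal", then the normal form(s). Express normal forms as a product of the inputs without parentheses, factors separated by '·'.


equal — both sides give b2 · b3 · b4 · b1


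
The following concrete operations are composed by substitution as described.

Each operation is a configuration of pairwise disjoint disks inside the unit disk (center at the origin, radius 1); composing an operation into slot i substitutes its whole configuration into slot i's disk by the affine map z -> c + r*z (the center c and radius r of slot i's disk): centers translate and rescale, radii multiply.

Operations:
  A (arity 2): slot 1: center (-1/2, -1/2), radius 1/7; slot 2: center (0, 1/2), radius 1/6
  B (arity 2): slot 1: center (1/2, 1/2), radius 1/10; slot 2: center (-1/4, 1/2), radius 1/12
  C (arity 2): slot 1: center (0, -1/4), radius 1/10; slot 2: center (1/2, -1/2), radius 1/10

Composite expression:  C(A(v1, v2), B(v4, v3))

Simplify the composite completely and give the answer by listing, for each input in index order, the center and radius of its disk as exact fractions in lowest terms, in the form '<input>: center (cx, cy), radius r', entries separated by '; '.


v1: center (-1/20, -3/10), radius 1/70; v2: center (0, -1/5), radius 1/60; v3: center (19/40, -9/20), radius 1/120; v4: center (11/20, -9/20), radius 1/100

Below C, radii multiply path by path; the v-disk centers shift.
for v1, the 2-step affine chain lands on center (-1/20, -3/10), radius 1/70
for v2, the 2-step affine chain lands on center (0, -1/5), radius 1/60
for v4, the 2-step affine chain lands on center (11/20, -9/20), radius 1/100
for v3, the 2-step affine chain lands on center (19/40, -9/20), radius 1/120


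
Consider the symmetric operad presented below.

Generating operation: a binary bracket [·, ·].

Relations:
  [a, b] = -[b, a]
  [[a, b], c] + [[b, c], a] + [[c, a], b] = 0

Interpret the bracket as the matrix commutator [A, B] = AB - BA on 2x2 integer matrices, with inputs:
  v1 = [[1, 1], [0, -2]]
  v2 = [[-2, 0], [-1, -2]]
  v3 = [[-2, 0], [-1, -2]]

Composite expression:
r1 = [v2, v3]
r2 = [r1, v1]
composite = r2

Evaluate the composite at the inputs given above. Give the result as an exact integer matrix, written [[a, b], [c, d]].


[[0, 0], [0, 0]]

[v2, v3] = [[0, 0], [0, 0]]
[[v2, v3], v1] = [[0, 0], [0, 0]]


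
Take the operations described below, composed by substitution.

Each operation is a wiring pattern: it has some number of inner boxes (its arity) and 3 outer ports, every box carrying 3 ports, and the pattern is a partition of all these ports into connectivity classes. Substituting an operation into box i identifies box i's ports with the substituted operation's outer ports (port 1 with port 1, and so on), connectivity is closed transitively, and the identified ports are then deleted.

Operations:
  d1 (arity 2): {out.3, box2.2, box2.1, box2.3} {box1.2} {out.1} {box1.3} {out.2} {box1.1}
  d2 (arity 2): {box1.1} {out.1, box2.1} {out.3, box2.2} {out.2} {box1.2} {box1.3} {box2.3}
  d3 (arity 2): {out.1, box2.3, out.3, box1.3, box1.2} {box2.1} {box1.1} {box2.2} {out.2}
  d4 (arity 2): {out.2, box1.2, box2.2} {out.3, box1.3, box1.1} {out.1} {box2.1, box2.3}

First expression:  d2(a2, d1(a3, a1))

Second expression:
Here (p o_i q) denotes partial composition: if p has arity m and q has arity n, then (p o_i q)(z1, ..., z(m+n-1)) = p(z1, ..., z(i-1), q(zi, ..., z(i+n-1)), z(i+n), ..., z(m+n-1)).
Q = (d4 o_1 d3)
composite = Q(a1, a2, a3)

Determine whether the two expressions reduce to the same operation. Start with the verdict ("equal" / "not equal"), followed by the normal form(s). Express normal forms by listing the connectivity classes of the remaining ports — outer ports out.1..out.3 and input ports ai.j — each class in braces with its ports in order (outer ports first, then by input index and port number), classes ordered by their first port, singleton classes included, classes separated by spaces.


not equal; first: {out.1} {out.2} {out.3} {a1.1, a1.2, a1.3} {a2.1} {a2.2} {a2.3} {a3.1} {a3.2} {a3.3}; second: {out.1} {out.2, a3.2} {out.3, a1.2, a1.3, a2.3} {a1.1} {a2.1} {a2.2} {a3.1, a3.3}

Reducing the first expression gives {out.1} {out.2} {out.3} {a1.1, a1.2, a1.3} {a2.1} {a2.2} {a2.3} {a3.1} {a3.2} {a3.3}
Reducing the second expression gives {out.1} {out.2, a3.2} {out.3, a1.2, a1.3, a2.3} {a1.1} {a2.1} {a2.2} {a3.1, a3.3}
Distinct normal forms: not equal.


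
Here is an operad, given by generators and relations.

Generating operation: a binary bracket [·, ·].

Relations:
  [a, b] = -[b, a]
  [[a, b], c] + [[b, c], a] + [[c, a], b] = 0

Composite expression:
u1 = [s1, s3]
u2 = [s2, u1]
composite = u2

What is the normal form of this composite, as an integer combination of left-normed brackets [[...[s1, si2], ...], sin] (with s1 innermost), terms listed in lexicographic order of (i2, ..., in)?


A multilinear Lie element is pinned by s1-initial words (s1 innermost).
Composite bracket: [s2, [s1, s3]]
The bracket unfolds into 4 signed words via [a, b] = ab - ba (2^2 = 4).
Collect the words opening with s1:
  from s1s3s2, sign -1: term -[[s1, s3], s2]

-[[s1, s3], s2]


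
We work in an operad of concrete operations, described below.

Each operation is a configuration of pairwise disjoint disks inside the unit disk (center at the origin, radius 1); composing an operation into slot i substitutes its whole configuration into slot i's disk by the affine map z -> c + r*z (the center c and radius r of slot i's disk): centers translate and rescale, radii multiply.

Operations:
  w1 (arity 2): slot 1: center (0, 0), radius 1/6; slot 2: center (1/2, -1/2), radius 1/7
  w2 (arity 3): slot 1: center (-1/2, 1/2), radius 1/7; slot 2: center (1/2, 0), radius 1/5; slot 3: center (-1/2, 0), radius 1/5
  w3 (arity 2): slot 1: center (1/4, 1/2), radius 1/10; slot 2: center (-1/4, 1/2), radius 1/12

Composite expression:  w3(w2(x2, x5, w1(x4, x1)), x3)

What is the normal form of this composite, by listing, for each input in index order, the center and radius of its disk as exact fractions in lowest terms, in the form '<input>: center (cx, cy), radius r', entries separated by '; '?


x1: center (21/100, 49/100), radius 1/350; x2: center (1/5, 11/20), radius 1/70; x3: center (-1/4, 1/2), radius 1/12; x4: center (1/5, 1/2), radius 1/300; x5: center (3/10, 1/2), radius 1/50

Follow each x-input down from w3: c' goes to c + r*c', radius to r*r'.
for x2, the 2-step affine chain lands on center (1/5, 11/20), radius 1/70
for x5, the 2-step affine chain lands on center (3/10, 1/2), radius 1/50
for x4, the 3-step affine chain lands on center (1/5, 1/2), radius 1/300
for x1, the 3-step affine chain lands on center (21/100, 49/100), radius 1/350
for x3, the 1-step affine chain lands on center (-1/4, 1/2), radius 1/12
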